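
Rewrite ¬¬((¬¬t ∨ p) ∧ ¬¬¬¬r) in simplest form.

(t ∨ p) ∧ r

¬¬((¬¬t ∨ p) ∧ ¬¬¬¬r)
= (¬¬t ∨ p) ∧ ¬¬¬¬r
= (t ∨ p) ∧ ¬¬¬¬r
= (t ∨ p) ∧ ¬¬r
= (t ∨ p) ∧ r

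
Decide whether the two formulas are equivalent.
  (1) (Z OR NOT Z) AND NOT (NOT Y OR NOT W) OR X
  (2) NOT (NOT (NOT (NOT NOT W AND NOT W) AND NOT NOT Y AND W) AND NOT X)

Yes

E1: (Z OR NOT Z) AND NOT (NOT Y OR NOT W) OR X
    = (Z OR NOT Z) AND Y AND W OR X
    = Y AND W OR X
E2: NOT (NOT (NOT (NOT NOT W AND NOT W) AND NOT NOT Y AND W) AND NOT X)
    = NOT (NOT (NOT (NOT NOT W AND NOT W) AND Y AND W) AND NOT X)
    = NOT (NOT ((NOT W OR W) AND Y AND W) AND NOT X)
    = NOT (NOT (Y AND W) AND NOT X)
    = Y AND W OR X
Both reduce to Y AND W OR X, so they are equivalent.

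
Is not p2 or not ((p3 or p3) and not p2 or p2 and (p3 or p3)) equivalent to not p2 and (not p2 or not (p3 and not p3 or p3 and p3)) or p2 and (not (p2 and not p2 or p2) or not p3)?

E1: not p2 or not ((p3 or p3) and not p2 or p2 and (p3 or p3))
    = not p2 or not (p3 or p3)   — distribution
    = not p2 or not p3   — idempotence
E2: not p2 and (not p2 or not (p3 and not p3 or p3 and p3)) or p2 and (not (p2 and not p2 or p2) or not p3)
    = not p2 and (not p2 or not p3) or p2 and (not (p2 and not p2 or p2) or not p3)   — distribution
    = not p2 and (not p2 or not p3) or p2 and (not p2 or not p3)   — complement / identity
    = not p2 or not p3   — distribution
Both reduce to not p2 or not p3, so they are equivalent.

Yes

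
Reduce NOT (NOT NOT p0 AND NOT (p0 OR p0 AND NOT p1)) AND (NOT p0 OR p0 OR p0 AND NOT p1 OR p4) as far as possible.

TRUE

NOT (NOT NOT p0 AND NOT (p0 OR p0 AND NOT p1)) AND (NOT p0 OR p0 OR p0 AND NOT p1 OR p4)
= (NOT p0 OR p0 OR p0 AND NOT p1) AND (NOT p0 OR p0 OR p0 AND NOT p1 OR p4)   [De Morgan]
= NOT p0 OR p0 OR p0 AND NOT p1   [absorption]
= NOT p0 OR p0   [absorption]
= TRUE   [complement]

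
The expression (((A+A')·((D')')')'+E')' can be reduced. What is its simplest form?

(((A+A')·((D')')')'+E')'
= (A+A')·((D')')'·E   (De Morgan)
= (A+A')·D'·E   (double negation)
= D'·E   (complement / identity)

D'·E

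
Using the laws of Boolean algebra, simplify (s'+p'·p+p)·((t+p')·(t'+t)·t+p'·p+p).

(s'+p'·p+p)·((t+p')·(t'+t)·t+p'·p+p)
= (s'+p'·p+p)·((t+p')·t+p'·p+p)   (complement / identity)
= p'·p+p+s'·(t+p')·t   (distribution)
= p+s'·(t+p')·t   (complement / identity)
= p+s'·t   (absorption)

p+s'·t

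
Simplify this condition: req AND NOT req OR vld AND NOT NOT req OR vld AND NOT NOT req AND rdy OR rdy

vld AND req OR rdy

req AND NOT req OR vld AND NOT NOT req OR vld AND NOT NOT req AND rdy OR rdy
= req AND NOT req OR vld AND NOT NOT req OR rdy   — absorption
= req AND NOT req OR vld AND req OR rdy   — double negation
= vld AND req OR rdy   — complement / identity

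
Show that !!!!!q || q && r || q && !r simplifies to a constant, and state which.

true

!!!!!q || q && r || q && !r
= !!!q || q && r || q && !r
= !!!q || q
= !q || q
= true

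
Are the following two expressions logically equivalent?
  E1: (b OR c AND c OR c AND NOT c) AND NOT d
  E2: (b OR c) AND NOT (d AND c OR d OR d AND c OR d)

E1: (b OR c AND c OR c AND NOT c) AND NOT d
    = (b OR c) AND NOT d   — distribution
E2: (b OR c) AND NOT (d AND c OR d OR d AND c OR d)
    = (b OR c) AND NOT (d AND c OR d)   — idempotence
    = (b OR c) AND NOT d   — absorption
Both reduce to (b OR c) AND NOT d, so they are equivalent.

Yes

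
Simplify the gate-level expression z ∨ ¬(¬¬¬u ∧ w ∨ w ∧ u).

z ∨ ¬(¬¬¬u ∧ w ∨ w ∧ u)
= z ∨ ¬(¬u ∧ w ∨ w ∧ u)
= z ∨ ¬w

z ∨ ¬w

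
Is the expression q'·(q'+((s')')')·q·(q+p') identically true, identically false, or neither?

q'·(q'+((s')')')·q·(q+p')
= q'·(q'+s')·q·(q+p')   [double negation]
= q'·q·(q+p')   [absorption]
= q'·q   [absorption]
= 0   [complement]

identically false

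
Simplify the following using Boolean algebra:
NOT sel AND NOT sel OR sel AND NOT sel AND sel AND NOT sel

NOT sel

NOT sel AND NOT sel OR sel AND NOT sel AND sel AND NOT sel
= NOT sel AND NOT sel OR sel AND NOT sel   (idempotence)
= NOT sel   (distribution)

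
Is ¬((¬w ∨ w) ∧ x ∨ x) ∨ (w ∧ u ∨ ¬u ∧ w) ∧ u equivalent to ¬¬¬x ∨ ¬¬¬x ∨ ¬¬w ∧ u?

E1: ¬((¬w ∨ w) ∧ x ∨ x) ∨ (w ∧ u ∨ ¬u ∧ w) ∧ u
    = ¬(x ∨ x) ∨ (w ∧ u ∨ ¬u ∧ w) ∧ u   [complement / identity]
    = ¬x ∨ (w ∧ u ∨ ¬u ∧ w) ∧ u   [idempotence]
    = ¬x ∨ w ∧ u   [distribution]
E2: ¬¬¬x ∨ ¬¬¬x ∨ ¬¬w ∧ u
    = ¬¬¬x ∨ ¬¬w ∧ u   [idempotence]
    = ¬¬¬x ∨ w ∧ u   [double negation]
    = ¬x ∨ w ∧ u   [double negation]
Both reduce to ¬x ∨ w ∧ u, so they are equivalent.

Yes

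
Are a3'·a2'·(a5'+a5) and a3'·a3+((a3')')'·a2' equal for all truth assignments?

E1: a3'·a2'·(a5'+a5)
    = a3'·a2'   [complement / identity]
E2: a3'·a3+((a3')')'·a2'
    = ((a3')')'·a2'   [complement / identity]
    = a3'·a2'   [double negation]
Both reduce to a3'·a2', so they are equivalent.

Yes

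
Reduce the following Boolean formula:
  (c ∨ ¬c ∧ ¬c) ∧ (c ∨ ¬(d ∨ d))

c ∨ ¬d

(c ∨ ¬c ∧ ¬c) ∧ (c ∨ ¬(d ∨ d))
= (c ∨ ¬c) ∧ (c ∨ ¬(d ∨ d))
= c ∨ ¬(d ∨ d)
= c ∨ ¬d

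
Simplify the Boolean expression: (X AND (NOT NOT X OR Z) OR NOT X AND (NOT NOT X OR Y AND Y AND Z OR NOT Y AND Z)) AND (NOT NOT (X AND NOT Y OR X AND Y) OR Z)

X OR Z

(X AND (NOT NOT X OR Z) OR NOT X AND (NOT NOT X OR Y AND Y AND Z OR NOT Y AND Z)) AND (NOT NOT (X AND NOT Y OR X AND Y) OR Z)
= (X AND (NOT NOT X OR Z) OR NOT X AND (NOT NOT X OR Y AND Z OR NOT Y AND Z)) AND (NOT NOT (X AND NOT Y OR X AND Y) OR Z)
= (X AND (NOT NOT X OR Z) OR NOT X AND (NOT NOT X OR Y AND Z OR NOT Y AND Z)) AND (NOT NOT X OR Z)
= (X AND (NOT NOT X OR Z) OR NOT X AND (NOT NOT X OR Z)) AND (NOT NOT X OR Z)
= (NOT NOT X OR Z) AND (NOT NOT X OR Z)
= NOT NOT X OR Z
= X OR Z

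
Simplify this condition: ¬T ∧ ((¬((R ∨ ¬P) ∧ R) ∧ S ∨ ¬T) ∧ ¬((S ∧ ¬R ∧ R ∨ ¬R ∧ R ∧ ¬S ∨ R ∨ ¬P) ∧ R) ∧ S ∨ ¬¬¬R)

¬T ∧ ¬R

¬T ∧ ((¬((R ∨ ¬P) ∧ R) ∧ S ∨ ¬T) ∧ ¬((S ∧ ¬R ∧ R ∨ ¬R ∧ R ∧ ¬S ∨ R ∨ ¬P) ∧ R) ∧ S ∨ ¬¬¬R)
= ¬T ∧ ((¬((R ∨ ¬P) ∧ R) ∧ S ∨ ¬T) ∧ ¬((S ∧ ¬R ∧ R ∨ ¬R ∧ R ∧ ¬S ∨ R ∨ ¬P) ∧ R) ∧ S ∨ ¬R)   [double negation]
= ¬T ∧ ((¬((R ∨ ¬P) ∧ R) ∧ S ∨ ¬T) ∧ ¬((¬R ∧ R ∨ R ∨ ¬P) ∧ R) ∧ S ∨ ¬R)   [distribution]
= ¬T ∧ ((¬((R ∨ ¬P) ∧ R) ∧ S ∨ ¬T) ∧ ¬((R ∨ ¬P) ∧ R) ∧ S ∨ ¬R)   [complement / identity]
= ¬T ∧ (¬((R ∨ ¬P) ∧ R) ∧ S ∨ ¬R)   [absorption]
= ¬T ∧ (¬R ∧ S ∨ ¬R)   [absorption]
= ¬T ∧ ¬R   [absorption]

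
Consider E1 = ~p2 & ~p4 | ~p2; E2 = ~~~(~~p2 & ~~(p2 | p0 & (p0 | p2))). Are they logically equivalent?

Yes

E1: ~p2 & ~p4 | ~p2
    = ~p2
E2: ~~~(~~p2 & ~~(p2 | p0 & (p0 | p2)))
    = ~~~(~~p2 & ~~(p2 | p0))
    = ~~(~p2 | ~(p2 | p0))
    = ~(p2 & (p2 | p0))
    = ~p2
Both reduce to ~p2, so they are equivalent.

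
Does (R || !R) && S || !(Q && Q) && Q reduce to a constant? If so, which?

no

(R || !R) && S || !(Q && Q) && Q
= S || !(Q && Q) && Q   (complement / identity)
= S || !Q && Q   (idempotence)
= S   (complement / identity)
This depends on S, so it is not a constant.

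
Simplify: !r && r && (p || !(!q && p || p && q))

!r && r && (p || !(!q && p || p && q))
= !r && r && (p || !p)   [distribution]
= !r && r   [complement / identity]
= false   [complement]

false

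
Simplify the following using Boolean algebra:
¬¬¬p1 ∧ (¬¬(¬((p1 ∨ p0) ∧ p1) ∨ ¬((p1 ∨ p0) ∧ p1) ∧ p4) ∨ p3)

¬p1

¬¬¬p1 ∧ (¬¬(¬((p1 ∨ p0) ∧ p1) ∨ ¬((p1 ∨ p0) ∧ p1) ∧ p4) ∨ p3)
= ¬¬¬p1 ∧ (¬¬¬((p1 ∨ p0) ∧ p1) ∨ p3)   — absorption
= ¬¬¬p1 ∧ (¬¬¬p1 ∨ p3)   — absorption
= ¬¬¬p1   — absorption
= ¬p1   — double negation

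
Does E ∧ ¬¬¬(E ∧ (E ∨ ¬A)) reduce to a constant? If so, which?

E ∧ ¬¬¬(E ∧ (E ∨ ¬A))
= E ∧ ¬¬¬E
= E ∧ ¬E
= False

yes, False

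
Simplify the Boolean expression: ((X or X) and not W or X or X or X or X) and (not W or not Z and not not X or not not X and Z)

X

((X or X) and not W or X or X or X or X) and (not W or not Z and not not X or not not X and Z)
= ((X or X) and not W or X or X or X or X) and (not W or not not X)   (distribution)
= (X or X or X or X) and (not W or not not X)   (absorption)
= (X or X) and (not W or not not X)   (idempotence)
= (X or X) and (not W or X)   (double negation)
= X and not W or X   (distribution)
= X   (absorption)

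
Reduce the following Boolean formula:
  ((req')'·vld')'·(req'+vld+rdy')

((req')'·vld')'·(req'+vld+rdy')
= (req'+vld)·(req'+vld+rdy')
= req'+vld

req'+vld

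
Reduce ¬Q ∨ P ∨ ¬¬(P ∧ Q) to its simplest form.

¬Q ∨ P

¬Q ∨ P ∨ ¬¬(P ∧ Q)
= ¬Q ∨ P ∨ P ∧ Q   (double negation)
= ¬Q ∨ P   (absorption)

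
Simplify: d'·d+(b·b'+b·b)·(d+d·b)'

d'·d+(b·b'+b·b)·(d+d·b)'
= d'·d+(b·b'+b·b)·d'   — absorption
= d'·d+b·d'   — distribution
= b·d'   — complement / identity

b·d'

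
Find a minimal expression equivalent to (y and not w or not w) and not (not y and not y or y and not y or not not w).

y and not w

(y and not w or not w) and not (not y and not y or y and not y or not not w)
= (y and not w or not w) and not (not y or not not w)   [distribution]
= (y and not w or not w) and y and not w   [De Morgan]
= y and not w   [absorption]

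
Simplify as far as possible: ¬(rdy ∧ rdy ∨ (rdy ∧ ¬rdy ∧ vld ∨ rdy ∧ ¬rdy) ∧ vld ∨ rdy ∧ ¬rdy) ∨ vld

¬(rdy ∧ rdy ∨ (rdy ∧ ¬rdy ∧ vld ∨ rdy ∧ ¬rdy) ∧ vld ∨ rdy ∧ ¬rdy) ∨ vld
= ¬(rdy ∧ rdy ∨ rdy ∧ ¬rdy ∧ vld ∨ rdy ∧ ¬rdy) ∨ vld   (absorption)
= ¬(rdy ∧ rdy ∨ rdy ∧ ¬rdy) ∨ vld   (absorption)
= ¬rdy ∨ vld   (distribution)

¬rdy ∨ vld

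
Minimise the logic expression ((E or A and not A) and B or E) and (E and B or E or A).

E

((E or A and not A) and B or E) and (E and B or E or A)
= (E and B or E) and (E and B or E or A)   [complement / identity]
= E and B or E   [absorption]
= E   [absorption]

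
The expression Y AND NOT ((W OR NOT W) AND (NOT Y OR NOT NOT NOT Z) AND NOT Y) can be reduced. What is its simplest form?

Y

Y AND NOT ((W OR NOT W) AND (NOT Y OR NOT NOT NOT Z) AND NOT Y)
= Y AND NOT ((W OR NOT W) AND (NOT Y OR NOT Z) AND NOT Y)   (double negation)
= Y AND NOT ((NOT Y OR NOT Z) AND NOT Y)   (complement / identity)
= Y AND NOT NOT Y   (absorption)
= Y AND Y   (double negation)
= Y   (idempotence)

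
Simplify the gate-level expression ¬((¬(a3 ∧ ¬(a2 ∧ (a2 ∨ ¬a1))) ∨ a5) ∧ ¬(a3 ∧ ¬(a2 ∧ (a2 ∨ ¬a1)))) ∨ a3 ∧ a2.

¬((¬(a3 ∧ ¬(a2 ∧ (a2 ∨ ¬a1))) ∨ a5) ∧ ¬(a3 ∧ ¬(a2 ∧ (a2 ∨ ¬a1)))) ∨ a3 ∧ a2
= ¬¬(a3 ∧ ¬(a2 ∧ (a2 ∨ ¬a1))) ∨ a3 ∧ a2   [absorption]
= a3 ∧ ¬(a2 ∧ (a2 ∨ ¬a1)) ∨ a3 ∧ a2   [double negation]
= a3 ∧ ¬a2 ∨ a3 ∧ a2   [absorption]
= a3   [distribution]

a3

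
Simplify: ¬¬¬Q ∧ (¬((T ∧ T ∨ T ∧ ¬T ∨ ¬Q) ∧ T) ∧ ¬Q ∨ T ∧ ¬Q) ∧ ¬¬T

¬Q ∧ T

¬¬¬Q ∧ (¬((T ∧ T ∨ T ∧ ¬T ∨ ¬Q) ∧ T) ∧ ¬Q ∨ T ∧ ¬Q) ∧ ¬¬T
= ¬¬¬Q ∧ (¬((T ∨ ¬Q) ∧ T) ∧ ¬Q ∨ T ∧ ¬Q) ∧ ¬¬T   — distribution
= ¬¬¬Q ∧ (¬T ∧ ¬Q ∨ T ∧ ¬Q) ∧ ¬¬T   — absorption
= ¬Q ∧ (¬T ∧ ¬Q ∨ T ∧ ¬Q) ∧ ¬¬T   — double negation
= ¬Q ∧ ¬Q ∧ ¬¬T   — distribution
= ¬Q ∧ ¬¬T   — idempotence
= ¬Q ∧ T   — double negation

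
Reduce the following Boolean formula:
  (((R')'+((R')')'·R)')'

R

(((R')'+((R')')'·R)')'
= (((R')'+R'·R)')'   [double negation]
= (((R')')')'   [complement / identity]
= (R')'   [double negation]
= R   [double negation]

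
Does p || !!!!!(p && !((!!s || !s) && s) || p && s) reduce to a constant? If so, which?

yes, True

p || !!!!!(p && !((!!s || !s) && s) || p && s)
= p || !!!!!(p && !((s || !s) && s) || p && s)   (double negation)
= p || !!!!!(p && !s || p && s)   (complement / identity)
= p || !!!(p && !s || p && s)   (double negation)
= p || !!!p   (distribution)
= p || !p   (double negation)
= true   (complement)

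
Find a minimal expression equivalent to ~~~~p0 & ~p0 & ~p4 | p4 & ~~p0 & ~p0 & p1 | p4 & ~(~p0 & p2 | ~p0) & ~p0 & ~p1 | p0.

p0

~~~~p0 & ~p0 & ~p4 | p4 & ~~p0 & ~p0 & p1 | p4 & ~(~p0 & p2 | ~p0) & ~p0 & ~p1 | p0
= ~~p0 & ~p0 & ~p4 | p4 & ~~p0 & ~p0 & p1 | p4 & ~(~p0 & p2 | ~p0) & ~p0 & ~p1 | p0   [double negation]
= ~~p0 & ~p0 & ~p4 | p4 & ~~p0 & ~p0 & p1 | p4 & ~~p0 & ~p0 & ~p1 | p0   [absorption]
= ~~p0 & ~p0 & ~p4 | p4 & ~~p0 & ~p0 | p0   [distribution]
= ~~p0 & ~p0 | p0   [distribution]
= p0 & ~p0 | p0   [double negation]
= p0   [complement / identity]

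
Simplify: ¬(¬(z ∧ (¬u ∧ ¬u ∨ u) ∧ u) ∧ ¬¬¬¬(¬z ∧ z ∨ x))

¬(¬(z ∧ (¬u ∧ ¬u ∨ u) ∧ u) ∧ ¬¬¬¬(¬z ∧ z ∨ x))
= ¬(¬(z ∧ (¬u ∨ u) ∧ u) ∧ ¬¬¬¬(¬z ∧ z ∨ x))   — idempotence
= ¬(¬(z ∧ u) ∧ ¬¬¬¬(¬z ∧ z ∨ x))   — complement / identity
= ¬(¬(z ∧ u) ∧ ¬¬¬¬x)   — complement / identity
= z ∧ u ∨ ¬¬¬x   — De Morgan
= z ∧ u ∨ ¬x   — double negation

z ∧ u ∨ ¬x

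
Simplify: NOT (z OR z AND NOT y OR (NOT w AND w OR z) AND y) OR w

NOT z OR w

NOT (z OR z AND NOT y OR (NOT w AND w OR z) AND y) OR w
= NOT (z OR z AND NOT y OR z AND y) OR w   — complement / identity
= NOT (z OR z AND y) OR w   — absorption
= NOT z OR w   — absorption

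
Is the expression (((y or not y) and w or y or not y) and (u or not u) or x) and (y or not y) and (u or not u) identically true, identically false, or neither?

identically true

(((y or not y) and w or y or not y) and (u or not u) or x) and (y or not y) and (u or not u)
= ((y or not y) and (u or not u) or x) and (y or not y) and (u or not u)
= (y or not y) and (u or not u)
= y or not y
= True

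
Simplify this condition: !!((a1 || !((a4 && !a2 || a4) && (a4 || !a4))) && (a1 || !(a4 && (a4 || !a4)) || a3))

a1 || !a4

!!((a1 || !((a4 && !a2 || a4) && (a4 || !a4))) && (a1 || !(a4 && (a4 || !a4)) || a3))
= !!((a1 || !(a4 && (a4 || !a4))) && (a1 || !(a4 && (a4 || !a4)) || a3))   (absorption)
= !!(a1 || !(a4 && (a4 || !a4)))   (absorption)
= a1 || !(a4 && (a4 || !a4))   (double negation)
= a1 || !a4   (complement / identity)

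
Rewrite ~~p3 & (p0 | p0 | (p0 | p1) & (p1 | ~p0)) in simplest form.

~~p3 & (p0 | p0 | (p0 | p1) & (p1 | ~p0))
= p3 & (p0 | p0 | (p0 | p1) & (p1 | ~p0))   [double negation]
= p3 & (p0 | (p0 | p1) & (p1 | ~p0))   [idempotence]
= p3 & (p0 | p0 & ~p0 | p1)   [distribution]
= p3 & (p0 | p1)   [complement / identity]

p3 & (p0 | p1)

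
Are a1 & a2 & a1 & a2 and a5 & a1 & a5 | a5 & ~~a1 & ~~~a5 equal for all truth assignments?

E1: a1 & a2 & a1 & a2
    = a1 & a2
E2: a5 & a1 & a5 | a5 & ~~a1 & ~~~a5
    = a5 & a1 & a5 | a5 & ~~a1 & ~a5
    = a5 & a1 & a5 | a5 & a1 & ~a5
    = a5 & a1
These differ: at a1=1, a2=1, a5=0, E1 = 1 but E2 = 0.

No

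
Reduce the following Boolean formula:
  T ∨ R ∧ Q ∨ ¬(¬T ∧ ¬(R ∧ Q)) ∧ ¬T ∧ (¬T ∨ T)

T ∨ R ∧ Q ∨ ¬(¬T ∧ ¬(R ∧ Q)) ∧ ¬T ∧ (¬T ∨ T)
= T ∨ R ∧ Q ∨ ¬(¬T ∧ ¬(R ∧ Q)) ∧ ¬T   — complement / identity
= T ∨ R ∧ Q ∨ (T ∨ R ∧ Q) ∧ ¬T   — De Morgan
= T ∨ R ∧ Q   — absorption

T ∨ R ∧ Q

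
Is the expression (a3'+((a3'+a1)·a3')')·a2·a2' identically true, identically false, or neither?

(a3'+((a3'+a1)·a3')')·a2·a2'
= (a3'+(a3')')·a2·a2'
= (a3'+a3)·a2·a2'
= a2·a2'
= 0

identically false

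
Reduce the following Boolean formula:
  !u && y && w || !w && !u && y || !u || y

!u || y

!u && y && w || !w && !u && y || !u || y
= !u && y || !u || y
= !u || y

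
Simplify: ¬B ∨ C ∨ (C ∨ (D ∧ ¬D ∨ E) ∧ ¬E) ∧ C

¬B ∨ C

¬B ∨ C ∨ (C ∨ (D ∧ ¬D ∨ E) ∧ ¬E) ∧ C
= ¬B ∨ C ∨ (C ∨ E ∧ ¬E) ∧ C
= ¬B ∨ C ∨ C ∧ C
= ¬B ∨ C ∨ C
= ¬B ∨ C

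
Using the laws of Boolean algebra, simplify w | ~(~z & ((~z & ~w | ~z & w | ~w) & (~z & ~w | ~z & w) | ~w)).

w | ~(~z & ((~z & ~w | ~z & w | ~w) & (~z & ~w | ~z & w) | ~w))
= w | ~(~z & (~z & ~w | ~z & w | ~w))   (absorption)
= w | ~(~z & (~z | ~w))   (distribution)
= w | ~~z   (absorption)
= w | z   (double negation)

w | z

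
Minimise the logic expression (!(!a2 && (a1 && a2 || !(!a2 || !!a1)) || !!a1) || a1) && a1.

a1

(!(!a2 && (a1 && a2 || !(!a2 || !!a1)) || !!a1) || a1) && a1
= (!(!a2 && (a1 && a2 || a2 && !a1) || !!a1) || a1) && a1   — De Morgan
= (!(!a2 && a2 || !!a1) || a1) && a1   — distribution
= (!!!a1 || a1) && a1   — complement / identity
= (!a1 || a1) && a1   — double negation
= a1   — complement / identity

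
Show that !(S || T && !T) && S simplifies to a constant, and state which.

false

!(S || T && !T) && S
= !S && S   (complement / identity)
= false   (complement)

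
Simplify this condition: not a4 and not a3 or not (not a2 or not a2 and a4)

not a4 and not a3 or not (not a2 or not a2 and a4)
= not a4 and not a3 or not not a2   (absorption)
= not a4 and not a3 or a2   (double negation)

not a4 and not a3 or a2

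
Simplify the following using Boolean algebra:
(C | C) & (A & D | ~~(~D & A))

(C | C) & (A & D | ~~(~D & A))
= (C | C) & (A & D | ~D & A)   (double negation)
= (C | C) & A   (distribution)
= C & A   (idempotence)

C & A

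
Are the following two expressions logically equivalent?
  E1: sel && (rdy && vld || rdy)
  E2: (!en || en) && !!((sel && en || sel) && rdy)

E1: sel && (rdy && vld || rdy)
    = sel && rdy   (absorption)
E2: (!en || en) && !!((sel && en || sel) && rdy)
    = !!((sel && en || sel) && rdy)   (complement / identity)
    = !!(sel && rdy)   (absorption)
    = sel && rdy   (double negation)
Both reduce to sel && rdy, so they are equivalent.

Yes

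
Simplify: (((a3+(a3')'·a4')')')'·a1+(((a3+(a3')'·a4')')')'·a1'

(((a3+(a3')'·a4')')')'·a1+(((a3+(a3')'·a4')')')'·a1'
= (((a3+(a3')'·a4')')')'   (distribution)
= (((a3+a3·a4')')')'   (double negation)
= ((a3')')'   (absorption)
= a3'   (double negation)

a3'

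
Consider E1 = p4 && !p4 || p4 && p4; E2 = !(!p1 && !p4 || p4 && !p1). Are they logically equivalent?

E1: p4 && !p4 || p4 && p4
    = p4
E2: !(!p1 && !p4 || p4 && !p1)
    = !!p1
    = p1
These differ: at p1=1, p4=0, E1 = 0 but E2 = 1.

No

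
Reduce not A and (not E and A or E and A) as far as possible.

False

not A and (not E and A or E and A)
= not A and A
= False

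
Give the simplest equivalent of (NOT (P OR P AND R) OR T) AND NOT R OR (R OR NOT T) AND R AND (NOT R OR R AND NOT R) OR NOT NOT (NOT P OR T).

NOT P OR T

(NOT (P OR P AND R) OR T) AND NOT R OR (R OR NOT T) AND R AND (NOT R OR R AND NOT R) OR NOT NOT (NOT P OR T)
= (NOT P OR T) AND NOT R OR (R OR NOT T) AND R AND (NOT R OR R AND NOT R) OR NOT NOT (NOT P OR T)   [absorption]
= (NOT P OR T) AND NOT R OR (R OR NOT T) AND R AND NOT R OR NOT NOT (NOT P OR T)   [complement / identity]
= (NOT P OR T) AND NOT R OR R AND NOT R OR NOT NOT (NOT P OR T)   [absorption]
= (NOT P OR T) AND NOT R OR NOT NOT (NOT P OR T)   [complement / identity]
= (NOT P OR T) AND NOT R OR NOT P OR T   [double negation]
= NOT P OR T   [absorption]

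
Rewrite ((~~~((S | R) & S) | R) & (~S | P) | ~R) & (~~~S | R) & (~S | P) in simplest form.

~S | R & P

((~~~((S | R) & S) | R) & (~S | P) | ~R) & (~~~S | R) & (~S | P)
= ((~~~S | R) & (~S | P) | ~R) & (~~~S | R) & (~S | P)
= (~~~S | R) & (~S | P)
= (~S | R) & (~S | P)
= ~S | R & P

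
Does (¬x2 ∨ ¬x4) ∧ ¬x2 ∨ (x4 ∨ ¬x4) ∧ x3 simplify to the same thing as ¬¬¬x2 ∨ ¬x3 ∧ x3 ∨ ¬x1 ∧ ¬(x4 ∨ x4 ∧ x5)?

No

E1: (¬x2 ∨ ¬x4) ∧ ¬x2 ∨ (x4 ∨ ¬x4) ∧ x3
    = ¬x2 ∨ (x4 ∨ ¬x4) ∧ x3   [absorption]
    = ¬x2 ∨ x3   [complement / identity]
E2: ¬¬¬x2 ∨ ¬x3 ∧ x3 ∨ ¬x1 ∧ ¬(x4 ∨ x4 ∧ x5)
    = ¬¬¬x2 ∨ ¬x3 ∧ x3 ∨ ¬x1 ∧ ¬x4   [absorption]
    = ¬¬¬x2 ∨ ¬x1 ∧ ¬x4   [complement / identity]
    = ¬x2 ∨ ¬x1 ∧ ¬x4   [double negation]
These differ: at x1=0, x2=1, x3=0, x4=0, x5=0, E1 = 0 but E2 = 1.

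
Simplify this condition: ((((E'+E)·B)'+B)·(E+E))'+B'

((((E'+E)·B)'+B)·(E+E))'+B'
= ((B'+B)·(E+E))'+B'
= (E+E)'+B'
= E'+B'

E'+B'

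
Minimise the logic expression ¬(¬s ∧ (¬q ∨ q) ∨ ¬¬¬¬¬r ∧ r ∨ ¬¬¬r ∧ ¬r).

s ∧ r

¬(¬s ∧ (¬q ∨ q) ∨ ¬¬¬¬¬r ∧ r ∨ ¬¬¬r ∧ ¬r)
= ¬(¬s ∨ ¬¬¬¬¬r ∧ r ∨ ¬¬¬r ∧ ¬r)   — complement / identity
= ¬(¬s ∨ ¬¬¬r ∧ r ∨ ¬¬¬r ∧ ¬r)   — double negation
= ¬(¬s ∨ ¬¬¬r)   — distribution
= s ∧ ¬¬r   — De Morgan
= s ∧ r   — double negation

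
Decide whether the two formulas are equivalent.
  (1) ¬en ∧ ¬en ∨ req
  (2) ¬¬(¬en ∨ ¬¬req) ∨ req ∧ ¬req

E1: ¬en ∧ ¬en ∨ req
    = ¬en ∨ req
E2: ¬¬(¬en ∨ ¬¬req) ∨ req ∧ ¬req
    = ¬¬(¬en ∨ ¬¬req)
    = ¬¬(¬en ∨ req)
    = ¬en ∨ req
Both reduce to ¬en ∨ req, so they are equivalent.

Yes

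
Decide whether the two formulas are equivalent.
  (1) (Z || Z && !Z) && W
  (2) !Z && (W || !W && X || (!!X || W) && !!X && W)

E1: (Z || Z && !Z) && W
    = Z && W
E2: !Z && (W || !W && X || (!!X || W) && !!X && W)
    = !Z && (W || !W && X || !!X && W)
    = !Z && (W || !W && X || X && W)
    = !Z && (W || X)
These differ: at W=1, X=1, Z=1, E1 = 1 but E2 = 0.

No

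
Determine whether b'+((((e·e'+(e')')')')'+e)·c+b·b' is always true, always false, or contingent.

b'+((((e·e'+(e')')')')'+e)·c+b·b'
= b'+((((e·e'+e)')')'+e)·c+b·b'   — double negation
= b'+((((e·e'+e)')')'+e)·c   — complement / identity
= b'+((e·e'+e)'+e)·c   — double negation
= b'+(e'+e)·c   — complement / identity
= b'+c   — complement / identity
This depends on b, c, so it is not a constant.

contingent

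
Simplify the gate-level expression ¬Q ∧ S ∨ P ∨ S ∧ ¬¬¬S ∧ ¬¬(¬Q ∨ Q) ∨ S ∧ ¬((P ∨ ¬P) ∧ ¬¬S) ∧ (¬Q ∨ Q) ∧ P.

¬Q ∧ S ∨ P

¬Q ∧ S ∨ P ∨ S ∧ ¬¬¬S ∧ ¬¬(¬Q ∨ Q) ∨ S ∧ ¬((P ∨ ¬P) ∧ ¬¬S) ∧ (¬Q ∨ Q) ∧ P
= ¬Q ∧ S ∨ P ∨ S ∧ ¬¬¬S ∧ (¬Q ∨ Q) ∨ S ∧ ¬((P ∨ ¬P) ∧ ¬¬S) ∧ (¬Q ∨ Q) ∧ P   [double negation]
= ¬Q ∧ S ∨ P ∨ S ∧ ¬¬¬S ∧ (¬Q ∨ Q) ∨ S ∧ ¬¬¬S ∧ (¬Q ∨ Q) ∧ P   [complement / identity]
= ¬Q ∧ S ∨ P ∨ S ∧ ¬¬¬S ∧ (¬Q ∨ Q)   [absorption]
= ¬Q ∧ S ∨ P ∨ S ∧ ¬¬¬S   [complement / identity]
= ¬Q ∧ S ∨ P ∨ S ∧ ¬S   [double negation]
= ¬Q ∧ S ∨ P   [complement / identity]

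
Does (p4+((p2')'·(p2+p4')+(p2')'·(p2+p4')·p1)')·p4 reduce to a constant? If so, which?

no

(p4+((p2')'·(p2+p4')+(p2')'·(p2+p4')·p1)')·p4
= (p4+((p2')'·(p2+p4'))')·p4
= (p4+(p2·(p2+p4'))')·p4
= (p4+p2')·p4
= p4
This depends on p4, so it is not a constant.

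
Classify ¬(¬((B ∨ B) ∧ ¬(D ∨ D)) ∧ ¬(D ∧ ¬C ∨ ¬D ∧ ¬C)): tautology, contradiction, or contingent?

contingent

¬(¬((B ∨ B) ∧ ¬(D ∨ D)) ∧ ¬(D ∧ ¬C ∨ ¬D ∧ ¬C))
= ¬(¬((B ∨ B) ∧ ¬(D ∨ D)) ∧ ¬¬C)   (distribution)
= ¬(¬(B ∧ ¬(D ∨ D)) ∧ ¬¬C)   (idempotence)
= ¬(¬(B ∧ ¬D) ∧ ¬¬C)   (idempotence)
= B ∧ ¬D ∨ ¬C   (De Morgan)
This depends on B, C, D, so it is not a constant.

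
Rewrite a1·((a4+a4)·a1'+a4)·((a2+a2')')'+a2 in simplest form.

a1·((a4+a4)·a1'+a4)·((a2+a2')')'+a2
= a1·((a4+a4)·a1'+a4)·(a2+a2')+a2   [double negation]
= a1·(a4·a1'+a4)·(a2+a2')+a2   [idempotence]
= a1·a4·(a2+a2')+a2   [absorption]
= a1·a4+a2   [complement / identity]

a1·a4+a2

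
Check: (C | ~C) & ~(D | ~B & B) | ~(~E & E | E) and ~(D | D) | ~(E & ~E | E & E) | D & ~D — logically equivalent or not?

Yes

E1: (C | ~C) & ~(D | ~B & B) | ~(~E & E | E)
    = (C | ~C) & ~(D | ~B & B) | ~E   (complement / identity)
    = (C | ~C) & ~D | ~E   (complement / identity)
    = ~D | ~E   (complement / identity)
E2: ~(D | D) | ~(E & ~E | E & E) | D & ~D
    = ~D | ~(E & ~E | E & E) | D & ~D   (idempotence)
    = ~D | ~(E & ~E | E & E)   (complement / identity)
    = ~D | ~E   (distribution)
Both reduce to ~D | ~E, so they are equivalent.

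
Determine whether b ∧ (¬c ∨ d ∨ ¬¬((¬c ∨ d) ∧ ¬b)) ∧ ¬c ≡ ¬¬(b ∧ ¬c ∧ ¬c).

Yes

E1: b ∧ (¬c ∨ d ∨ ¬¬((¬c ∨ d) ∧ ¬b)) ∧ ¬c
    = b ∧ (¬c ∨ d ∨ (¬c ∨ d) ∧ ¬b) ∧ ¬c   — double negation
    = b ∧ (¬c ∨ d) ∧ ¬c   — absorption
    = b ∧ ¬c   — absorption
E2: ¬¬(b ∧ ¬c ∧ ¬c)
    = ¬¬(b ∧ ¬c)   — idempotence
    = b ∧ ¬c   — double negation
Both reduce to b ∧ ¬c, so they are equivalent.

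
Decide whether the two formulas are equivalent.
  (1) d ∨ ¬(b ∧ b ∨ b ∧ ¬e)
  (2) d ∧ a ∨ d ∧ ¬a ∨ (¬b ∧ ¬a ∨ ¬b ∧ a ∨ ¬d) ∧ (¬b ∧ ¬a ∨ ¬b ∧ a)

E1: d ∨ ¬(b ∧ b ∨ b ∧ ¬e)
    = d ∨ ¬(b ∧ (b ∨ ¬e))   (distribution)
    = d ∨ ¬b   (absorption)
E2: d ∧ a ∨ d ∧ ¬a ∨ (¬b ∧ ¬a ∨ ¬b ∧ a ∨ ¬d) ∧ (¬b ∧ ¬a ∨ ¬b ∧ a)
    = d ∧ a ∨ d ∧ ¬a ∨ ¬b ∧ ¬a ∨ ¬b ∧ a   (absorption)
    = d ∨ ¬b ∧ ¬a ∨ ¬b ∧ a   (distribution)
    = d ∨ ¬b   (distribution)
Both reduce to d ∨ ¬b, so they are equivalent.

Yes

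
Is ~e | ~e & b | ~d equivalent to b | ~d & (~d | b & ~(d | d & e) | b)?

No

E1: ~e | ~e & b | ~d
    = ~e | ~d   — absorption
E2: b | ~d & (~d | b & ~(d | d & e) | b)
    = b | ~d & (~d | b & ~d | b)   — absorption
    = b | ~d & (~d | b)   — absorption
    = b | ~d   — absorption
These differ: at b=0, d=1, e=0, E1 = 1 but E2 = 0.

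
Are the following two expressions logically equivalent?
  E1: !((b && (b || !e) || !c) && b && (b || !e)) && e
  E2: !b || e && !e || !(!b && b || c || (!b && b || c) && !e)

No

E1: !((b && (b || !e) || !c) && b && (b || !e)) && e
    = !(b && (b || !e)) && e   — absorption
    = !b && e   — absorption
E2: !b || e && !e || !(!b && b || c || (!b && b || c) && !e)
    = !b || e && !e || !(!b && b || c)   — absorption
    = !b || e && !e || !c   — complement / identity
    = !b || !c   — complement / identity
These differ: at b=0, c=0, e=0, E1 = 0 but E2 = 1.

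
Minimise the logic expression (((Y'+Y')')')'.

(((Y'+Y')')')'
= (Y'+Y')'   — double negation
= Y·Y   — De Morgan
= Y   — idempotence

Y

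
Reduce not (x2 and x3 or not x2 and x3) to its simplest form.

not x3

not (x2 and x3 or not x2 and x3)
= not (x3 and (x2 or not x2))   [distribution]
= not x3   [complement / identity]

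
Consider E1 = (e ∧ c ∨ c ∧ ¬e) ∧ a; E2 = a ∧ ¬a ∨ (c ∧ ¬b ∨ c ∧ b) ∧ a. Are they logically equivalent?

E1: (e ∧ c ∨ c ∧ ¬e) ∧ a
    = c ∧ a   — distribution
E2: a ∧ ¬a ∨ (c ∧ ¬b ∨ c ∧ b) ∧ a
    = a ∧ ¬a ∨ c ∧ a   — distribution
    = c ∧ a   — complement / identity
Both reduce to c ∧ a, so they are equivalent.

Yes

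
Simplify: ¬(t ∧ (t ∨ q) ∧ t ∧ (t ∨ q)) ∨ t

True

¬(t ∧ (t ∨ q) ∧ t ∧ (t ∨ q)) ∨ t
= ¬(t ∧ (t ∨ q)) ∨ t   — idempotence
= ¬t ∨ t   — absorption
= True   — complement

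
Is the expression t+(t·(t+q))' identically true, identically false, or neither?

t+(t·(t+q))'
= t+t'   — absorption
= 1   — complement

identically true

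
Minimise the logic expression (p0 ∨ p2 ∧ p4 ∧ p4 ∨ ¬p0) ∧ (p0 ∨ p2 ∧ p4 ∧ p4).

(p0 ∨ p2 ∧ p4 ∧ p4 ∨ ¬p0) ∧ (p0 ∨ p2 ∧ p4 ∧ p4)
= p0 ∨ p2 ∧ p4 ∧ p4   — absorption
= p0 ∨ p2 ∧ p4   — idempotence

p0 ∨ p2 ∧ p4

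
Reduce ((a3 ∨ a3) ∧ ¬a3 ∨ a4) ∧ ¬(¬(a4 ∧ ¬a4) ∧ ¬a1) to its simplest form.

((a3 ∨ a3) ∧ ¬a3 ∨ a4) ∧ ¬(¬(a4 ∧ ¬a4) ∧ ¬a1)
= (a3 ∧ ¬a3 ∨ a4) ∧ ¬(¬(a4 ∧ ¬a4) ∧ ¬a1)   [idempotence]
= (a3 ∧ ¬a3 ∨ a4) ∧ (a4 ∧ ¬a4 ∨ a1)   [De Morgan]
= a4 ∧ (a4 ∧ ¬a4 ∨ a1)   [complement / identity]
= a4 ∧ a1   [complement / identity]

a4 ∧ a1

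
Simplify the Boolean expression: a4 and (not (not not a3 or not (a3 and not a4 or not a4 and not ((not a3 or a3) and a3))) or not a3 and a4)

a4 and not a3

a4 and (not (not not a3 or not (a3 and not a4 or not a4 and not ((not a3 or a3) and a3))) or not a3 and a4)
= a4 and (not (not not a3 or not (a3 and not a4 or not a4 and not a3)) or not a3 and a4)   (complement / identity)
= a4 and (not a3 and (a3 and not a4 or not a4 and not a3) or not a3 and a4)   (De Morgan)
= a4 and (not a3 and not a4 or not a3 and a4)   (distribution)
= a4 and not a3   (distribution)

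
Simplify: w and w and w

w and w and w
= w and w
= w

w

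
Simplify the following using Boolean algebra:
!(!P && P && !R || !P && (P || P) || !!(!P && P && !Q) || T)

!T

!(!P && P && !R || !P && (P || P) || !!(!P && P && !Q) || T)
= !(!P && P && !R || !P && (P || P) || !P && P && !Q || T)   — double negation
= !(!P && P && !R || !P && P || !P && P && !Q || T)   — idempotence
= !(!P && (P && !R || P) || !P && P && !Q || T)   — distribution
= !(!P && P || !P && P && !Q || T)   — absorption
= !(!P && P || T)   — absorption
= !T   — complement / identity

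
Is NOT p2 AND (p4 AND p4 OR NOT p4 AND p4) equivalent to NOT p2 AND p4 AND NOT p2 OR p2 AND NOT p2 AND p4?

Yes

E1: NOT p2 AND (p4 AND p4 OR NOT p4 AND p4)
    = NOT p2 AND p4   (distribution)
E2: NOT p2 AND p4 AND NOT p2 OR p2 AND NOT p2 AND p4
    = NOT p2 AND p4   (distribution)
Both reduce to NOT p2 AND p4, so they are equivalent.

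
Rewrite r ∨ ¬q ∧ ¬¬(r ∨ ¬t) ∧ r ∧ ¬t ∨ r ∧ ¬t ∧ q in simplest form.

r ∨ ¬q ∧ ¬¬(r ∨ ¬t) ∧ r ∧ ¬t ∨ r ∧ ¬t ∧ q
= r ∨ ¬q ∧ (r ∨ ¬t) ∧ r ∧ ¬t ∨ r ∧ ¬t ∧ q   [double negation]
= r ∨ ¬q ∧ r ∧ ¬t ∨ r ∧ ¬t ∧ q   [absorption]
= r ∨ r ∧ ¬t   [distribution]
= r   [absorption]

r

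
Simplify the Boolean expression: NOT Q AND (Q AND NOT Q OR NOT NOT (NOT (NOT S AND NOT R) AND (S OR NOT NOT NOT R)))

NOT Q AND (Q AND NOT Q OR NOT NOT (NOT (NOT S AND NOT R) AND (S OR NOT NOT NOT R)))
= NOT Q AND (Q AND NOT Q OR NOT NOT ((S OR R) AND (S OR NOT NOT NOT R)))   — De Morgan
= NOT Q AND (Q AND NOT Q OR NOT NOT ((S OR R) AND (S OR NOT R)))   — double negation
= NOT Q AND (Q AND NOT Q OR NOT NOT (R AND NOT R OR S))   — distribution
= NOT Q AND (Q AND NOT Q OR NOT NOT S)   — complement / identity
= NOT Q AND NOT NOT S   — complement / identity
= NOT Q AND S   — double negation

NOT Q AND S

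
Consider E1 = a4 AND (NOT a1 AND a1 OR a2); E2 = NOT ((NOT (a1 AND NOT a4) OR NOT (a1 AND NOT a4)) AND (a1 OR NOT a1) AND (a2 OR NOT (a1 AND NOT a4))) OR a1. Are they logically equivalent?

No

E1: a4 AND (NOT a1 AND a1 OR a2)
    = a4 AND a2   (complement / identity)
E2: NOT ((NOT (a1 AND NOT a4) OR NOT (a1 AND NOT a4)) AND (a1 OR NOT a1) AND (a2 OR NOT (a1 AND NOT a4))) OR a1
    = NOT ((NOT (a1 AND NOT a4) OR NOT (a1 AND NOT a4)) AND (a2 OR NOT (a1 AND NOT a4))) OR a1   (complement / identity)
    = NOT (NOT (a1 AND NOT a4) AND a2 OR NOT (a1 AND NOT a4)) OR a1   (distribution)
    = NOT NOT (a1 AND NOT a4) OR a1   (absorption)
    = a1 AND NOT a4 OR a1   (double negation)
    = a1   (absorption)
These differ: at a1=1, a2=0, a4=0, E1 = 0 but E2 = 1.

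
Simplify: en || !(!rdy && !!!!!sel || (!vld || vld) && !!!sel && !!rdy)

en || sel

en || !(!rdy && !!!!!sel || (!vld || vld) && !!!sel && !!rdy)
= en || !(!rdy && !!!!!sel || !!!sel && !!rdy)   [complement / identity]
= en || !(!rdy && !!!!!sel || !!!sel && rdy)   [double negation]
= en || !(!rdy && !!!sel || !!!sel && rdy)   [double negation]
= en || !!!!sel   [distribution]
= en || !!sel   [double negation]
= en || sel   [double negation]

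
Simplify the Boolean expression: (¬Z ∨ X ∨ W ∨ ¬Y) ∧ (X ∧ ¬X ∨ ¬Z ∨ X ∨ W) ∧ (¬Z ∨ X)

¬Z ∨ X

(¬Z ∨ X ∨ W ∨ ¬Y) ∧ (X ∧ ¬X ∨ ¬Z ∨ X ∨ W) ∧ (¬Z ∨ X)
= (¬Z ∨ X ∨ W ∨ ¬Y) ∧ (¬Z ∨ X ∨ W) ∧ (¬Z ∨ X)   [complement / identity]
= (¬Z ∨ X ∨ W) ∧ (¬Z ∨ X)   [absorption]
= ¬Z ∨ X   [absorption]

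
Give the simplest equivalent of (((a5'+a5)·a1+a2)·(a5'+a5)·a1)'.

a1'

(((a5'+a5)·a1+a2)·(a5'+a5)·a1)'
= ((a5'+a5)·a1)'   (absorption)
= a1'   (complement / identity)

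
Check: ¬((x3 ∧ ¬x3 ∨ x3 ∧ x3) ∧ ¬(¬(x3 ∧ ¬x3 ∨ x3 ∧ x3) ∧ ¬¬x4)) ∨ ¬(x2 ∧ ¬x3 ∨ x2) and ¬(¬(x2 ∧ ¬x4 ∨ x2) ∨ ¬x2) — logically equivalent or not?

No

E1: ¬((x3 ∧ ¬x3 ∨ x3 ∧ x3) ∧ ¬(¬(x3 ∧ ¬x3 ∨ x3 ∧ x3) ∧ ¬¬x4)) ∨ ¬(x2 ∧ ¬x3 ∨ x2)
    = ¬((x3 ∧ ¬x3 ∨ x3 ∧ x3) ∧ (x3 ∧ ¬x3 ∨ x3 ∧ x3 ∨ ¬x4)) ∨ ¬(x2 ∧ ¬x3 ∨ x2)   [De Morgan]
    = ¬(x3 ∧ ¬x3 ∨ x3 ∧ x3) ∨ ¬(x2 ∧ ¬x3 ∨ x2)   [absorption]
    = ¬(x3 ∧ ¬x3 ∨ x3 ∧ x3) ∨ ¬x2   [absorption]
    = ¬x3 ∨ ¬x2   [distribution]
E2: ¬(¬(x2 ∧ ¬x4 ∨ x2) ∨ ¬x2)
    = (x2 ∧ ¬x4 ∨ x2) ∧ x2   [De Morgan]
    = x2 ∧ x2   [absorption]
    = x2   [idempotence]
These differ: at x2=0, x3=0, x4=1, E1 = 1 but E2 = 0.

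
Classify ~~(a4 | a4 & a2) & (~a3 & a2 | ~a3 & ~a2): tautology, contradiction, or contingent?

contingent

~~(a4 | a4 & a2) & (~a3 & a2 | ~a3 & ~a2)
= ~~a4 & (~a3 & a2 | ~a3 & ~a2)   — absorption
= a4 & (~a3 & a2 | ~a3 & ~a2)   — double negation
= a4 & ~a3   — distribution
This depends on a3, a4, so it is not a constant.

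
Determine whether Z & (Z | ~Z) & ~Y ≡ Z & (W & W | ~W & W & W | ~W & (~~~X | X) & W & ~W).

E1: Z & (Z | ~Z) & ~Y
    = Z & ~Y   — complement / identity
E2: Z & (W & W | ~W & W & W | ~W & (~~~X | X) & W & ~W)
    = Z & (W & W | ~W & W & W | ~W & (~X | X) & W & ~W)   — double negation
    = Z & (W & W | ~W & W & W | ~W & W & ~W)   — complement / identity
    = Z & (W & W | ~W & W)   — distribution
    = Z & W   — distribution
These differ: at W=1, X=0, Y=1, Z=1, E1 = 0 but E2 = 1.

No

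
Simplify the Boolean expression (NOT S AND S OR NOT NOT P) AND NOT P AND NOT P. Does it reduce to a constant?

FALSE

(NOT S AND S OR NOT NOT P) AND NOT P AND NOT P
= NOT NOT P AND NOT P AND NOT P   (complement / identity)
= NOT NOT P AND NOT P   (idempotence)
= P AND NOT P   (double negation)
= FALSE   (complement)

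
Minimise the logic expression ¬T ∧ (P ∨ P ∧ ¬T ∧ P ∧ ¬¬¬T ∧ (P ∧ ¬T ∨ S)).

¬T ∧ (P ∨ P ∧ ¬T ∧ P ∧ ¬¬¬T ∧ (P ∧ ¬T ∨ S))
= ¬T ∧ (P ∨ P ∧ ¬T ∧ P ∧ ¬T ∧ (P ∧ ¬T ∨ S))   [double negation]
= ¬T ∧ (P ∨ P ∧ ¬T ∧ (P ∧ ¬T ∨ S))   [idempotence]
= ¬T ∧ (P ∨ P ∧ ¬T)   [absorption]
= ¬T ∧ P   [absorption]

¬T ∧ P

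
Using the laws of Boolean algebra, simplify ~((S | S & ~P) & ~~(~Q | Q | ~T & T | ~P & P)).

~((S | S & ~P) & ~~(~Q | Q | ~T & T | ~P & P))
= ~((S | S & ~P) & ~~(~Q | Q | ~T & T))   — complement / identity
= ~(S & ~~(~Q | Q | ~T & T))   — absorption
= ~(S & ~~(~Q | Q))   — complement / identity
= ~(S & (~Q | Q))   — double negation
= ~S   — complement / identity

~S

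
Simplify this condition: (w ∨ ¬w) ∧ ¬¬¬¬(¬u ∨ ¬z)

(w ∨ ¬w) ∧ ¬¬¬¬(¬u ∨ ¬z)
= ¬¬¬¬(¬u ∨ ¬z)   (complement / identity)
= ¬¬(¬u ∨ ¬z)   (double negation)
= ¬u ∨ ¬z   (double negation)

¬u ∨ ¬z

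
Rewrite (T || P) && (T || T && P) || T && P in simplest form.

(T || P) && (T || T && P) || T && P
= (T || P) && T || T && P   — absorption
= T || T && P   — absorption
= T   — absorption

T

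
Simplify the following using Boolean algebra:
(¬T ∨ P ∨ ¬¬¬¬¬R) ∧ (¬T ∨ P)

¬T ∨ P

(¬T ∨ P ∨ ¬¬¬¬¬R) ∧ (¬T ∨ P)
= (¬T ∨ P ∨ ¬¬¬R) ∧ (¬T ∨ P)
= (¬T ∨ P ∨ ¬R) ∧ (¬T ∨ P)
= ¬T ∨ P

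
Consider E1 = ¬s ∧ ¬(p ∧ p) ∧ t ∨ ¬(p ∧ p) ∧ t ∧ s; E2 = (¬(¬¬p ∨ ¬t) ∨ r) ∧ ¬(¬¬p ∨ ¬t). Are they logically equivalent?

E1: ¬s ∧ ¬(p ∧ p) ∧ t ∨ ¬(p ∧ p) ∧ t ∧ s
    = ¬(p ∧ p) ∧ t   (distribution)
    = ¬p ∧ t   (idempotence)
E2: (¬(¬¬p ∨ ¬t) ∨ r) ∧ ¬(¬¬p ∨ ¬t)
    = ¬(¬¬p ∨ ¬t)   (absorption)
    = ¬p ∧ t   (De Morgan)
Both reduce to ¬p ∧ t, so they are equivalent.

Yes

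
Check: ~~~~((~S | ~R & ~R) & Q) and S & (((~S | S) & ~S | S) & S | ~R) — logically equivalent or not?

E1: ~~~~((~S | ~R & ~R) & Q)
    = ~~~~((~S | ~R) & Q)   — idempotence
    = ~~((~S | ~R) & Q)   — double negation
    = (~S | ~R) & Q   — double negation
E2: S & (((~S | S) & ~S | S) & S | ~R)
    = S & ((~S | S) & S | ~R)   — complement / identity
    = S & (S | ~R)   — complement / identity
    = S   — absorption
These differ: at Q=0, R=0, S=1, E1 = 0 but E2 = 1.

No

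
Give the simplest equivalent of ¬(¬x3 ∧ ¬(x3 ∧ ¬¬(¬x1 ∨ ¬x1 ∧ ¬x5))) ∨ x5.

¬(¬x3 ∧ ¬(x3 ∧ ¬¬(¬x1 ∨ ¬x1 ∧ ¬x5))) ∨ x5
= ¬(¬x3 ∧ ¬(x3 ∧ ¬¬¬x1)) ∨ x5   — absorption
= ¬(¬x3 ∧ ¬(x3 ∧ ¬x1)) ∨ x5   — double negation
= x3 ∨ x3 ∧ ¬x1 ∨ x5   — De Morgan
= x3 ∨ x5   — absorption

x3 ∨ x5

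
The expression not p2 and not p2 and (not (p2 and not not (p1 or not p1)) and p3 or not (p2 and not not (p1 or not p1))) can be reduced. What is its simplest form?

not p2

not p2 and not p2 and (not (p2 and not not (p1 or not p1)) and p3 or not (p2 and not not (p1 or not p1)))
= not p2 and not p2 and not (p2 and not not (p1 or not p1))   (absorption)
= not p2 and not p2 and not (p2 and (p1 or not p1))   (double negation)
= not p2 and not p2 and not p2   (complement / identity)
= not p2 and not p2   (idempotence)
= not p2   (idempotence)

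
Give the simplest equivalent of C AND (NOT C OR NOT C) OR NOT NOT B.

C AND (NOT C OR NOT C) OR NOT NOT B
= C AND NOT C OR NOT NOT B
= C AND NOT C OR B
= B

B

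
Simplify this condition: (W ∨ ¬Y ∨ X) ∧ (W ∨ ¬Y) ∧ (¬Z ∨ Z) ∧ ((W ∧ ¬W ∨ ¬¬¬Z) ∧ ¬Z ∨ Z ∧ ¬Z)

(W ∨ ¬Y) ∧ ¬Z

(W ∨ ¬Y ∨ X) ∧ (W ∨ ¬Y) ∧ (¬Z ∨ Z) ∧ ((W ∧ ¬W ∨ ¬¬¬Z) ∧ ¬Z ∨ Z ∧ ¬Z)
= (W ∨ ¬Y ∨ X) ∧ (W ∨ ¬Y) ∧ (¬Z ∨ Z) ∧ ((W ∧ ¬W ∨ ¬Z) ∧ ¬Z ∨ Z ∧ ¬Z)   (double negation)
= (W ∨ ¬Y) ∧ (¬Z ∨ Z) ∧ ((W ∧ ¬W ∨ ¬Z) ∧ ¬Z ∨ Z ∧ ¬Z)   (absorption)
= (W ∨ ¬Y) ∧ ((W ∧ ¬W ∨ ¬Z) ∧ ¬Z ∨ Z ∧ ¬Z)   (complement / identity)
= (W ∨ ¬Y) ∧ (¬Z ∧ ¬Z ∨ Z ∧ ¬Z)   (complement / identity)
= (W ∨ ¬Y) ∧ ¬Z   (distribution)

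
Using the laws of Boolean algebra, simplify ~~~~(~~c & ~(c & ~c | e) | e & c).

c

~~~~(~~c & ~(c & ~c | e) | e & c)
= ~~~~(~~c & ~e | e & c)   — complement / identity
= ~~(~~c & ~e | e & c)   — double negation
= ~~(c & ~e | e & c)   — double negation
= c & ~e | e & c   — double negation
= c   — distribution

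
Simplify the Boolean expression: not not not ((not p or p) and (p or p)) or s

not not not ((not p or p) and (p or p)) or s
= not not not (not p and p or p) or s   — distribution
= not (not p and p or p) or s   — double negation
= not p or s   — complement / identity

not p or s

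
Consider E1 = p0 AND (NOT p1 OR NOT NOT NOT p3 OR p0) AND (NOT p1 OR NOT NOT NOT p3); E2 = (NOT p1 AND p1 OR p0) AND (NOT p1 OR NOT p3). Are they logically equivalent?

Yes

E1: p0 AND (NOT p1 OR NOT NOT NOT p3 OR p0) AND (NOT p1 OR NOT NOT NOT p3)
    = p0 AND (NOT p1 OR NOT NOT NOT p3)   — absorption
    = p0 AND (NOT p1 OR NOT p3)   — double negation
E2: (NOT p1 AND p1 OR p0) AND (NOT p1 OR NOT p3)
    = p0 AND (NOT p1 OR NOT p3)   — complement / identity
Both reduce to p0 AND (NOT p1 OR NOT p3), so they are equivalent.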